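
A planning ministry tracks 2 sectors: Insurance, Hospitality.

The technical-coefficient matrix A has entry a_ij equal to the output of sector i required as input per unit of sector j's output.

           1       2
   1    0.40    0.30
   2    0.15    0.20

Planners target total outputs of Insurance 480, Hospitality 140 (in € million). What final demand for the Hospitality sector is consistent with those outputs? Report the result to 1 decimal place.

I − A =
  [   0.60    -0.30]
  [  -0.15     0.80]
d = (I − A) x:
  d_1 = (+0.60)·480 + (-0.30)·140 = 246.0
  d_2 = (-0.15)·480 + (+0.80)·140 = 40.0

d_2 = 40.0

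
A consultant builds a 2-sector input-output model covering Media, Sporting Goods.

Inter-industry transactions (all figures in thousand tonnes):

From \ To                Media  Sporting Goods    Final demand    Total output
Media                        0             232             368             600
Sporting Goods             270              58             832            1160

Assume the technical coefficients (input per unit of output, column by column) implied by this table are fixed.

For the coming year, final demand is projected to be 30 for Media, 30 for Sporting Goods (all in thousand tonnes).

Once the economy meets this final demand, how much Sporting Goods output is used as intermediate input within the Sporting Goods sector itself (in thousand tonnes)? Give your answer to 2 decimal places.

z_22 = 2.53

Technical coefficients a_ij = z_ij / X_j:
  a_11 = 0/600 = 0.00, a_21 = 270/600 = 0.45
  a_12 = 232/1160 = 0.20, a_22 = 58/1160 = 0.05
I − A =
  [   1.00    -0.20]
  [  -0.45     0.95]
det(I−A) = (1.00)(0.95) − (-0.20)(-0.45) = 0.8600
adj(I−A) = [[0.95, 0.20], [0.45, 1.00]]
(I − A)⁻¹ = adj(I−A) / det(I−A) ≈
  [   1.1047     0.2326]
  [   0.5233     1.1628]
First solve x = (I − A)⁻¹ d = adj(I−A)·d / det(I−A); in particular x_2 = (0.45·30 + 1.00·30) / 0.8600 = 43.50 / 0.8600 ≈ 50.5814.
Intermediate flow from 2 to 2: z_22 = a_22 · x_2 = 0.05 × 43.50 / 0.8600 = 2.175 / 0.8600 ≈ 2.53.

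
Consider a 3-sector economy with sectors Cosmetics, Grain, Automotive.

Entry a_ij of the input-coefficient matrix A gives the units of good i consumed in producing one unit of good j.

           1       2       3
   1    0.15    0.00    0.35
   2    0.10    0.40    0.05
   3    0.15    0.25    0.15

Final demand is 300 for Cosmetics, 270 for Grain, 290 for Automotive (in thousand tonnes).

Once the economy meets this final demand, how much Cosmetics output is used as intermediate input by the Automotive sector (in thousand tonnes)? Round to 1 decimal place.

I − A =
  [   0.85     0.00    -0.35]
  [  -0.10     0.60    -0.05]
  [  -0.15    -0.25     0.85]
Cofactors of I−A, C_ij = (−1)^(i+j)·(minor ij) (rows/columns in the sector order above):
  C_11 = (0.60)(0.85) − (-0.05)(-0.25) = 0.4975
  C_12 = −[(-0.10)(0.85) − (-0.05)(-0.15)] = 0.0925
  C_13 = (-0.10)(-0.25) − (0.60)(-0.15) = 0.1150
  C_21 = −[(0.00)(0.85) − (-0.35)(-0.25)] = 0.0875
  C_22 = (0.85)(0.85) − (-0.35)(-0.15) = 0.6700
  C_23 = −[(0.85)(-0.25) − (0.00)(-0.15)] = 0.2125
  C_31 = (0.00)(-0.05) − (-0.35)(0.60) = 0.2100
  C_32 = −[(0.85)(-0.05) − (-0.35)(-0.10)] = 0.0775
  C_33 = (0.85)(0.60) − (0.00)(-0.10) = 0.5100
det(I−A) = Σ_j (I−A)_1j·C_1j = (0.85)(0.4975) + (0.00)(0.0925) + (-0.35)(0.1150) = 0.382625
adj(I−A) = Cᵀ =
  [ 0.4975   0.0875   0.2100]
  [ 0.0925   0.6700   0.0775]
  [ 0.1150   0.2125   0.5100]
(I − A)⁻¹ = adj(I−A) / det(I−A) ≈
  [   1.3002     0.2287     0.5488]
  [   0.2418     1.7511     0.2025]
  [   0.3006     0.5554     1.3329]
First solve x = (I − A)⁻¹ d = adj(I−A)·d / det(I−A); in particular x_3 = (0.1150·300 + 0.2125·270 + 0.5100·290) / 0.382625 = 239.775 / 0.382625 ≈ 626.658.
Intermediate flow from 1 to 3: z_13 = a_13 · x_3 = 0.35 × 239.775 / 0.382625 = 83.92125 / 0.382625 ≈ 219.3.

z_13 = 219.3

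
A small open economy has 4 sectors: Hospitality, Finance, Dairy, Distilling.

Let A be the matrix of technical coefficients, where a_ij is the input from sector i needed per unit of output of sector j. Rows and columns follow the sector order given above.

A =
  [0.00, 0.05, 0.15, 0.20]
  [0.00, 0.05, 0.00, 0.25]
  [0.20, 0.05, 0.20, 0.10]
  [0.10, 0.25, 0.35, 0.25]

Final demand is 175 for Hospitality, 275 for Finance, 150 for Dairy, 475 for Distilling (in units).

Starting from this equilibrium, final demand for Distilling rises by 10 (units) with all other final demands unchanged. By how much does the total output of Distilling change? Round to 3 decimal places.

I − A =
  [   1.00    -0.05    -0.15    -0.20]
  [   0.00     0.95     0.00    -0.25]
  [  -0.20    -0.05     0.80    -0.10]
  [  -0.10    -0.25    -0.35     0.75]
Compute the cofactors C_ij = (−1)^(i+j)·(3×3 minor ij) of I−A; the adjugate is their transpose:
adj(I−A) = Cᵀ =
  [ 0.482375   0.081125   0.168375   0.178125]
  [ 0.037500   0.511000   0.091250   0.192500]
  [ 0.140750   0.079500   0.629750   0.148000]
  [ 0.142500   0.218250   0.346750   0.731500]
det(I−A) = Σ_j (I−A)_1j·C_1j = (1.00)(0.482375) + (-0.05)(0.037500) + (-0.15)(0.140750) + (-0.20)(0.142500) = 0.4308875
(I − A)⁻¹ = adj(I−A) / det(I−A) ≈
  [   1.1195     0.1883     0.3908     0.4134]
  [   0.0870     1.1859     0.2118     0.4468]
  [   0.3267     0.1845     1.4615     0.3435]
  [   0.3307     0.5065     0.8047     1.6977]
Δx = (I − A)⁻¹ Δd with Δd having +10 in the Distilling component and 0 elsewhere.
So Δx_4 = L_44 · (+10), where L_44 = adj(I−A)_44 / det(I−A) = 0.731500 / 0.4308875.
Δx_4 = 0.731500 × (+10) / 0.4308875 = 7.315 / 0.4308875 ≈ 16.977.

Δx_4 = 16.977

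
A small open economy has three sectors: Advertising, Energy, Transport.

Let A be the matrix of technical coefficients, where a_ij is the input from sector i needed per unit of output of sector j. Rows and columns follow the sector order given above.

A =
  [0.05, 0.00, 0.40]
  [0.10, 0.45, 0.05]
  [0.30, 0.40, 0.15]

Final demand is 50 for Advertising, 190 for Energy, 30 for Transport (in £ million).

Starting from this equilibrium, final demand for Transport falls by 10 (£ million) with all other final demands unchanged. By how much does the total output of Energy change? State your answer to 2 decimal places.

I − A =
  [   0.95     0.00    -0.40]
  [  -0.10     0.55    -0.05]
  [  -0.30    -0.40     0.85]
Cofactors of I−A, C_ij = (−1)^(i+j)·(minor ij) (rows/columns in the sector order above):
  C_11 = (0.55)(0.85) − (-0.05)(-0.40) = 0.4475
  C_12 = −[(-0.10)(0.85) − (-0.05)(-0.30)] = 0.1000
  C_13 = (-0.10)(-0.40) − (0.55)(-0.30) = 0.2050
  C_21 = −[(0.00)(0.85) − (-0.40)(-0.40)] = 0.1600
  C_22 = (0.95)(0.85) − (-0.40)(-0.30) = 0.6875
  C_23 = −[(0.95)(-0.40) − (0.00)(-0.30)] = 0.3800
  C_31 = (0.00)(-0.05) − (-0.40)(0.55) = 0.2200
  C_32 = −[(0.95)(-0.05) − (-0.40)(-0.10)] = 0.0875
  C_33 = (0.95)(0.55) − (0.00)(-0.10) = 0.5225
det(I−A) = Σ_j (I−A)_1j·C_1j = (0.95)(0.4475) + (0.00)(0.1000) + (-0.40)(0.2050) = 0.343125
adj(I−A) = Cᵀ =
  [ 0.4475   0.1600   0.2200]
  [ 0.1000   0.6875   0.0875]
  [ 0.2050   0.3800   0.5225]
(I − A)⁻¹ = adj(I−A) / det(I−A) ≈
  [   1.3042     0.4663     0.6412]
  [   0.2914     2.0036     0.2550]
  [   0.5974     1.1075     1.5228]
Δx = (I − A)⁻¹ Δd with Δd having -10 in the Transport component and 0 elsewhere.
So Δx_E = L_ET · (-10), where L_ET = adj(I−A)_ET / det(I−A) = 0.0875 / 0.343125.
Δx_E = 0.0875 × (-10) / 0.343125 = -0.875 / 0.343125 ≈ -2.55.

Δx_E = -2.55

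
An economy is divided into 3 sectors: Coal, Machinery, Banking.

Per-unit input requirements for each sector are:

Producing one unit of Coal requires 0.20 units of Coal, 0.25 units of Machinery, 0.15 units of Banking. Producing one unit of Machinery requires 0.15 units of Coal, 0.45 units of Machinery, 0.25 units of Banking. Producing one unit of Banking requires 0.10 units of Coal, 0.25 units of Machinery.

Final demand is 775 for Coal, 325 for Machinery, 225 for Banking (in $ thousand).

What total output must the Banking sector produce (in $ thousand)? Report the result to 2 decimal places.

x_3 = 828.13

I − A =
  [   0.80    -0.15    -0.10]
  [  -0.25     0.55    -0.25]
  [  -0.15    -0.25     1.00]
Cofactors of I−A, C_ij = (−1)^(i+j)·(minor ij) (rows/columns in the sector order above):
  C_11 = (0.55)(1.00) − (-0.25)(-0.25) = 0.4875
  C_12 = −[(-0.25)(1.00) − (-0.25)(-0.15)] = 0.2875
  C_13 = (-0.25)(-0.25) − (0.55)(-0.15) = 0.1450
  C_21 = −[(-0.15)(1.00) − (-0.10)(-0.25)] = 0.1750
  C_22 = (0.80)(1.00) − (-0.10)(-0.15) = 0.7850
  C_23 = −[(0.80)(-0.25) − (-0.15)(-0.15)] = 0.2225
  C_31 = (-0.15)(-0.25) − (-0.10)(0.55) = 0.0925
  C_32 = −[(0.80)(-0.25) − (-0.10)(-0.25)] = 0.2250
  C_33 = (0.80)(0.55) − (-0.15)(-0.25) = 0.4025
det(I−A) = Σ_j (I−A)_1j·C_1j = (0.80)(0.4875) + (-0.15)(0.2875) + (-0.10)(0.1450) = 0.332375
adj(I−A) = Cᵀ =
  [ 0.4875   0.1750   0.0925]
  [ 0.2875   0.7850   0.2250]
  [ 0.1450   0.2225   0.4025]
(I − A)⁻¹ = adj(I−A) / det(I−A) ≈
  [   1.4667     0.5265     0.2783]
  [   0.8650     2.3618     0.6769]
  [   0.4363     0.6694     1.2110]
x = (I − A)⁻¹ d = adj(I−A)·d / det(I−A), with det(I−A) = 0.332375:
  x_1 = (0.4875·775 + 0.1750·325 + 0.0925·225) / 0.332375 = 455.50 / 0.332375 ≈ 1370.44
  x_2 = (0.2875·775 + 0.7850·325 + 0.2250·225) / 0.332375 = 528.5625 / 0.332375 ≈ 1590.26
  x_3 = (0.1450·775 + 0.2225·325 + 0.4025·225) / 0.332375 = 275.25 / 0.332375 ≈ 828.13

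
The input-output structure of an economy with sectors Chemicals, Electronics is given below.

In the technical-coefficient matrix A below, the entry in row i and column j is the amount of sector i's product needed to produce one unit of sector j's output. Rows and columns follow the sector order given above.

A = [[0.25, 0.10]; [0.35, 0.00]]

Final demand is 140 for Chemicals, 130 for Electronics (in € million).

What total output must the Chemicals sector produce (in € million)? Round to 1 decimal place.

x_C = 214.0

I − A =
  [   0.75    -0.10]
  [  -0.35     1.00]
det(I−A) = (0.75)(1.00) − (-0.10)(-0.35) = 0.7150
adj(I−A) = [[1.00, 0.10], [0.35, 0.75]]
(I − A)⁻¹ = adj(I−A) / det(I−A) ≈
  [   1.3986     0.1399]
  [   0.4895     1.0490]
x = (I − A)⁻¹ d = adj(I−A)·d / det(I−A), with det(I−A) = 0.7150:
  x_C = (1.00·140 + 0.10·130) / 0.7150 = 153.00 / 0.7150 ≈ 214.0
  x_E = (0.35·140 + 0.75·130) / 0.7150 = 146.50 / 0.7150 ≈ 204.9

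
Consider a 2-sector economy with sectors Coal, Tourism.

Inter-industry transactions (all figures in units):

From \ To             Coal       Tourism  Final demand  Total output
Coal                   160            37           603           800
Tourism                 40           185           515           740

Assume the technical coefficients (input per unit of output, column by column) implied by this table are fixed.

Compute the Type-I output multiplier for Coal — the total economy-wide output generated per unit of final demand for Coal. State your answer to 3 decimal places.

Technical coefficients a_ij = z_ij / X_j:
  a_CC = 160/800 = 0.20, a_TC = 40/800 = 0.05
  a_CT = 37/740 = 0.05, a_TT = 185/740 = 0.25
I − A =
  [   0.80    -0.05]
  [  -0.05     0.75]
det(I−A) = (0.80)(0.75) − (-0.05)(-0.05) = 0.5975
adj(I−A) = [[0.75, 0.05], [0.05, 0.80]]
(I − A)⁻¹ = adj(I−A) / det(I−A) ≈
  [   1.2552     0.0837]
  [   0.0837     1.3389]
The output multiplier for sector j is the column-j sum of the Leontief inverse (I − A)⁻¹ = adj(I−A) / det(I−A).
Column C of adj(I−A): (0.75, 0.05); det(I−A) = 0.5975.
m_C = (0.75 + 0.05) / 0.5975 = 0.80 / 0.5975 ≈ 1.339.

m_C = 1.339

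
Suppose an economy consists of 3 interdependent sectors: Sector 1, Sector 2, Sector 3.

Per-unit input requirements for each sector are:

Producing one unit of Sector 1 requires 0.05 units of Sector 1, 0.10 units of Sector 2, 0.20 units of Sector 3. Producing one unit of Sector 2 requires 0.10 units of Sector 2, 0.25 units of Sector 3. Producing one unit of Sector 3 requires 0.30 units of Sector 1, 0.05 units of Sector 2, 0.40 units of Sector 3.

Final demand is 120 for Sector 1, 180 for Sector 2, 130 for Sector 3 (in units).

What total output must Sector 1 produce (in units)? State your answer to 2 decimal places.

I − A =
  [   0.95     0.00    -0.30]
  [  -0.10     0.90    -0.05]
  [  -0.20    -0.25     0.60]
Cofactors of I−A, C_ij = (−1)^(i+j)·(minor ij) (rows/columns in the sector order above):
  C_11 = (0.90)(0.60) − (-0.05)(-0.25) = 0.5275
  C_12 = −[(-0.10)(0.60) − (-0.05)(-0.20)] = 0.0700
  C_13 = (-0.10)(-0.25) − (0.90)(-0.20) = 0.2050
  C_21 = −[(0.00)(0.60) − (-0.30)(-0.25)] = 0.0750
  C_22 = (0.95)(0.60) − (-0.30)(-0.20) = 0.5100
  C_23 = −[(0.95)(-0.25) − (0.00)(-0.20)] = 0.2375
  C_31 = (0.00)(-0.05) − (-0.30)(0.90) = 0.2700
  C_32 = −[(0.95)(-0.05) − (-0.30)(-0.10)] = 0.0775
  C_33 = (0.95)(0.90) − (0.00)(-0.10) = 0.8550
det(I−A) = Σ_j (I−A)_1j·C_1j = (0.95)(0.5275) + (0.00)(0.0700) + (-0.30)(0.2050) = 0.439625
adj(I−A) = Cᵀ =
  [ 0.5275   0.0750   0.2700]
  [ 0.0700   0.5100   0.0775]
  [ 0.2050   0.2375   0.8550]
(I − A)⁻¹ = adj(I−A) / det(I−A) ≈
  [   1.1999     0.1706     0.6142]
  [   0.1592     1.1601     0.1763]
  [   0.4663     0.5402     1.9448]
x = (I − A)⁻¹ d = adj(I−A)·d / det(I−A), with det(I−A) = 0.439625:
  x_1 = (0.5275·120 + 0.0750·180 + 0.2700·130) / 0.439625 = 111.90 / 0.439625 ≈ 254.54
  x_2 = (0.0700·120 + 0.5100·180 + 0.0775·130) / 0.439625 = 110.275 / 0.439625 ≈ 250.84
  x_3 = (0.2050·120 + 0.2375·180 + 0.8550·130) / 0.439625 = 178.50 / 0.439625 ≈ 406.03

x_1 = 254.54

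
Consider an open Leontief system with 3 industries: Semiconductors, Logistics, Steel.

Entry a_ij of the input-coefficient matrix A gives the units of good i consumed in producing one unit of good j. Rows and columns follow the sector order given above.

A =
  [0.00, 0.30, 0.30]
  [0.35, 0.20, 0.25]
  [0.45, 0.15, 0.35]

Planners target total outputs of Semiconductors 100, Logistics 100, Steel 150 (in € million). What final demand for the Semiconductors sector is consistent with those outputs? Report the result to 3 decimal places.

d_1 = 25.000

I − A =
  [   1.00    -0.30    -0.30]
  [  -0.35     0.80    -0.25]
  [  -0.45    -0.15     0.65]
d = (I − A) x:
  d_1 = (+1.00)·100 + (-0.30)·100 + (-0.30)·150 = 25.000
  d_2 = (-0.35)·100 + (+0.80)·100 + (-0.25)·150 = 7.500
  d_3 = (-0.45)·100 + (-0.15)·100 + (+0.65)·150 = 37.500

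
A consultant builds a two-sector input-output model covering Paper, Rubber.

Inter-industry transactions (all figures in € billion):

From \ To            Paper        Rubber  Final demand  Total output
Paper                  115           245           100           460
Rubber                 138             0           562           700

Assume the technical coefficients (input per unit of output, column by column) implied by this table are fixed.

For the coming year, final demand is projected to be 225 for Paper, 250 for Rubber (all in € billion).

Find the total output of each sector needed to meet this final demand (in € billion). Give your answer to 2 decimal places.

x_P = 484.50, x_R = 395.35

Technical coefficients a_ij = z_ij / X_j:
  a_PP = 115/460 = 0.25, a_RP = 138/460 = 0.30
  a_PR = 245/700 = 0.35, a_RR = 0/700 = 0.00
I − A =
  [   0.75    -0.35]
  [  -0.30     1.00]
det(I−A) = (0.75)(1.00) − (-0.35)(-0.30) = 0.6450
adj(I−A) = [[1.00, 0.35], [0.30, 0.75]]
(I − A)⁻¹ = adj(I−A) / det(I−A) ≈
  [   1.5504     0.5426]
  [   0.4651     1.1628]
x = (I − A)⁻¹ d = adj(I−A)·d / det(I−A), with det(I−A) = 0.6450:
  x_P = (1.00·225 + 0.35·250) / 0.6450 = 312.50 / 0.6450 ≈ 484.50
  x_R = (0.30·225 + 0.75·250) / 0.6450 = 255.00 / 0.6450 ≈ 395.35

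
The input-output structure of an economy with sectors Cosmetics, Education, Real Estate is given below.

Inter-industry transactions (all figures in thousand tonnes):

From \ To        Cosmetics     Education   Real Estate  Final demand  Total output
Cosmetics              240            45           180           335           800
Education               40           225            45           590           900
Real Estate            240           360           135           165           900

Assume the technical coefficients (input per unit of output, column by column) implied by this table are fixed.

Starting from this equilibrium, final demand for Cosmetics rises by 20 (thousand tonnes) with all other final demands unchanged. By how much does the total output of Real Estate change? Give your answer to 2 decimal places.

Δx_R = 12.88

Technical coefficients a_ij = z_ij / X_j:
  a_CC = 240/800 = 0.30, a_EC = 40/800 = 0.05, a_RC = 240/800 = 0.30
  a_CE = 45/900 = 0.05, a_EE = 225/900 = 0.25, a_RE = 360/900 = 0.40
  a_CR = 180/900 = 0.20, a_ER = 45/900 = 0.05, a_RR = 135/900 = 0.15
I − A =
  [   0.70    -0.05    -0.20]
  [  -0.05     0.75    -0.05]
  [  -0.30    -0.40     0.85]
Cofactors of I−A, C_ij = (−1)^(i+j)·(minor ij) (rows/columns in the sector order above):
  C_11 = (0.75)(0.85) − (-0.05)(-0.40) = 0.6175
  C_12 = −[(-0.05)(0.85) − (-0.05)(-0.30)] = 0.0575
  C_13 = (-0.05)(-0.40) − (0.75)(-0.30) = 0.2450
  C_21 = −[(-0.05)(0.85) − (-0.20)(-0.40)] = 0.1225
  C_22 = (0.70)(0.85) − (-0.20)(-0.30) = 0.5350
  C_23 = −[(0.70)(-0.40) − (-0.05)(-0.30)] = 0.2950
  C_31 = (-0.05)(-0.05) − (-0.20)(0.75) = 0.1525
  C_32 = −[(0.70)(-0.05) − (-0.20)(-0.05)] = 0.0450
  C_33 = (0.70)(0.75) − (-0.05)(-0.05) = 0.5225
det(I−A) = Σ_j (I−A)_1j·C_1j = (0.70)(0.6175) + (-0.05)(0.0575) + (-0.20)(0.2450) = 0.380375
adj(I−A) = Cᵀ =
  [ 0.6175   0.1225   0.1525]
  [ 0.0575   0.5350   0.0450]
  [ 0.2450   0.2950   0.5225]
(I − A)⁻¹ = adj(I−A) / det(I−A) ≈
  [   1.6234     0.3221     0.4009]
  [   0.1512     1.4065     0.1183]
  [   0.6441     0.7756     1.3736]
Δx = (I − A)⁻¹ Δd with Δd having +20 in the Cosmetics component and 0 elsewhere.
So Δx_R = L_RC · (+20), where L_RC = adj(I−A)_RC / det(I−A) = 0.2450 / 0.380375.
Δx_R = 0.2450 × (+20) / 0.380375 = 4.90 / 0.380375 ≈ 12.88.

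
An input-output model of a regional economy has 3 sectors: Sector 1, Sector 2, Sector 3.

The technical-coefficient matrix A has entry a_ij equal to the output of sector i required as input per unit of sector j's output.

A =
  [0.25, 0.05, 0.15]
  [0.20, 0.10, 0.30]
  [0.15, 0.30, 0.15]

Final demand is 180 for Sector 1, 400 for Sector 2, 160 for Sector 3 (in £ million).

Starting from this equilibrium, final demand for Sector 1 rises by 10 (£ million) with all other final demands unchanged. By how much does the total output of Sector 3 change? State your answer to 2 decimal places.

I − A =
  [   0.75    -0.05    -0.15]
  [  -0.20     0.90    -0.30]
  [  -0.15    -0.30     0.85]
Cofactors of I−A, C_ij = (−1)^(i+j)·(minor ij) (rows/columns in the sector order above):
  C_11 = (0.90)(0.85) − (-0.30)(-0.30) = 0.6750
  C_12 = −[(-0.20)(0.85) − (-0.30)(-0.15)] = 0.2150
  C_13 = (-0.20)(-0.30) − (0.90)(-0.15) = 0.1950
  C_21 = −[(-0.05)(0.85) − (-0.15)(-0.30)] = 0.0875
  C_22 = (0.75)(0.85) − (-0.15)(-0.15) = 0.6150
  C_23 = −[(0.75)(-0.30) − (-0.05)(-0.15)] = 0.2325
  C_31 = (-0.05)(-0.30) − (-0.15)(0.90) = 0.1500
  C_32 = −[(0.75)(-0.30) − (-0.15)(-0.20)] = 0.2550
  C_33 = (0.75)(0.90) − (-0.05)(-0.20) = 0.6650
det(I−A) = Σ_j (I−A)_1j·C_1j = (0.75)(0.6750) + (-0.05)(0.2150) + (-0.15)(0.1950) = 0.46625
adj(I−A) = Cᵀ =
  [ 0.6750   0.0875   0.1500]
  [ 0.2150   0.6150   0.2550]
  [ 0.1950   0.2325   0.6650]
(I − A)⁻¹ = adj(I−A) / det(I−A) ≈
  [   1.4477     0.1877     0.3217]
  [   0.4611     1.3190     0.5469]
  [   0.4182     0.4987     1.4263]
Δx = (I − A)⁻¹ Δd with Δd having +10 in the Sector 1 component and 0 elsewhere.
So Δx_3 = L_31 · (+10), where L_31 = adj(I−A)_31 / det(I−A) = 0.1950 / 0.46625.
Δx_3 = 0.1950 × (+10) / 0.46625 = 1.95 / 0.46625 ≈ 4.18.

Δx_3 = 4.18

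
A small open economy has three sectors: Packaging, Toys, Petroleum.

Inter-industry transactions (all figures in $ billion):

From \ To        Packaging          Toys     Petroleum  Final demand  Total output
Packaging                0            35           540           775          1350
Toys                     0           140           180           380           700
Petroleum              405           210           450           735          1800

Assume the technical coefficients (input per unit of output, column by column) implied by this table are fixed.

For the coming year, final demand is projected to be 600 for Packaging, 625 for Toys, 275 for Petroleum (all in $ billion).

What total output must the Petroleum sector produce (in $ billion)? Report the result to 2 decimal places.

Technical coefficients a_ij = z_ij / X_j:
  a_11 = 0/1350 = 0.00, a_21 = 0/1350 = 0.00, a_31 = 405/1350 = 0.30
  a_12 = 35/700 = 0.05, a_22 = 140/700 = 0.20, a_32 = 210/700 = 0.30
  a_13 = 540/1800 = 0.30, a_23 = 180/1800 = 0.10, a_33 = 450/1800 = 0.25
I − A =
  [   1.00    -0.05    -0.30]
  [   0.00     0.80    -0.10]
  [  -0.30    -0.30     0.75]
Cofactors of I−A, C_ij = (−1)^(i+j)·(minor ij) (rows/columns in the sector order above):
  C_11 = (0.80)(0.75) − (-0.10)(-0.30) = 0.5700
  C_12 = −[(0.00)(0.75) − (-0.10)(-0.30)] = 0.0300
  C_13 = (0.00)(-0.30) − (0.80)(-0.30) = 0.2400
  C_21 = −[(-0.05)(0.75) − (-0.30)(-0.30)] = 0.1275
  C_22 = (1.00)(0.75) − (-0.30)(-0.30) = 0.6600
  C_23 = −[(1.00)(-0.30) − (-0.05)(-0.30)] = 0.3150
  C_31 = (-0.05)(-0.10) − (-0.30)(0.80) = 0.2450
  C_32 = −[(1.00)(-0.10) − (-0.30)(0.00)] = 0.1000
  C_33 = (1.00)(0.80) − (-0.05)(0.00) = 0.8000
det(I−A) = Σ_j (I−A)_1j·C_1j = (1.00)(0.5700) + (-0.05)(0.0300) + (-0.30)(0.2400) = 0.4965
adj(I−A) = Cᵀ =
  [ 0.5700   0.1275   0.2450]
  [ 0.0300   0.6600   0.1000]
  [ 0.2400   0.3150   0.8000]
(I − A)⁻¹ = adj(I−A) / det(I−A) ≈
  [   1.1480     0.2568     0.4935]
  [   0.0604     1.3293     0.2014]
  [   0.4834     0.6344     1.6113]
x = (I − A)⁻¹ d = adj(I−A)·d / det(I−A), with det(I−A) = 0.4965:
  x_1 = (0.5700·600 + 0.1275·625 + 0.2450·275) / 0.4965 = 489.0625 / 0.4965 ≈ 985.02
  x_2 = (0.0300·600 + 0.6600·625 + 0.1000·275) / 0.4965 = 458.00 / 0.4965 ≈ 922.46
  x_3 = (0.2400·600 + 0.3150·625 + 0.8000·275) / 0.4965 = 560.875 / 0.4965 ≈ 1129.66

x_3 = 1129.66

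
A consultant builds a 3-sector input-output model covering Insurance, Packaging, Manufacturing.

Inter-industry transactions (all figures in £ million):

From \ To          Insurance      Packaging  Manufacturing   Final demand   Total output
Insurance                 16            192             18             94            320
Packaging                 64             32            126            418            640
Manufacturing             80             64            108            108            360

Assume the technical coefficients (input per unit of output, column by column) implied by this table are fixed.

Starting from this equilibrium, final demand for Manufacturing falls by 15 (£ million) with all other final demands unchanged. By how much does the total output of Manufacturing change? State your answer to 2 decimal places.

Δx_M = -24.43

Technical coefficients a_ij = z_ij / X_j:
  a_II = 16/320 = 0.05, a_PI = 64/320 = 0.20, a_MI = 80/320 = 0.25
  a_IP = 192/640 = 0.30, a_PP = 32/640 = 0.05, a_MP = 64/640 = 0.10
  a_IM = 18/360 = 0.05, a_PM = 126/360 = 0.35, a_MM = 108/360 = 0.30
I − A =
  [   0.95    -0.30    -0.05]
  [  -0.20     0.95    -0.35]
  [  -0.25    -0.10     0.70]
Cofactors of I−A, C_ij = (−1)^(i+j)·(minor ij) (rows/columns in the sector order above):
  C_11 = (0.95)(0.70) − (-0.35)(-0.10) = 0.6300
  C_12 = −[(-0.20)(0.70) − (-0.35)(-0.25)] = 0.2275
  C_13 = (-0.20)(-0.10) − (0.95)(-0.25) = 0.2575
  C_21 = −[(-0.30)(0.70) − (-0.05)(-0.10)] = 0.2150
  C_22 = (0.95)(0.70) − (-0.05)(-0.25) = 0.6525
  C_23 = −[(0.95)(-0.10) − (-0.30)(-0.25)] = 0.1700
  C_31 = (-0.30)(-0.35) − (-0.05)(0.95) = 0.1525
  C_32 = −[(0.95)(-0.35) − (-0.05)(-0.20)] = 0.3425
  C_33 = (0.95)(0.95) − (-0.30)(-0.20) = 0.8425
det(I−A) = Σ_j (I−A)_1j·C_1j = (0.95)(0.6300) + (-0.30)(0.2275) + (-0.05)(0.2575) = 0.517375
adj(I−A) = Cᵀ =
  [ 0.6300   0.2150   0.1525]
  [ 0.2275   0.6525   0.3425]
  [ 0.2575   0.1700   0.8425]
(I − A)⁻¹ = adj(I−A) / det(I−A) ≈
  [   1.2177     0.4156     0.2948]
  [   0.4397     1.2612     0.6620]
  [   0.4977     0.3286     1.6284]
Δx = (I − A)⁻¹ Δd with Δd having -15 in the Manufacturing component and 0 elsewhere.
So Δx_M = L_MM · (-15), where L_MM = adj(I−A)_MM / det(I−A) = 0.8425 / 0.517375.
Δx_M = 0.8425 × (-15) / 0.517375 = -12.6375 / 0.517375 ≈ -24.43.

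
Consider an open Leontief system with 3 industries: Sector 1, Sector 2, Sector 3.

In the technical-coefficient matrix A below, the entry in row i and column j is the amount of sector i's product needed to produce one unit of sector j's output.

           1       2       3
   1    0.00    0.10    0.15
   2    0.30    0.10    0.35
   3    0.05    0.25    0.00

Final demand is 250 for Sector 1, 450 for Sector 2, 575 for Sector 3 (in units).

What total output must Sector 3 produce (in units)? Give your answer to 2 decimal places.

I − A =
  [   1.00    -0.10    -0.15]
  [  -0.30     0.90    -0.35]
  [  -0.05    -0.25     1.00]
Cofactors of I−A, C_ij = (−1)^(i+j)·(minor ij) (rows/columns in the sector order above):
  C_11 = (0.90)(1.00) − (-0.35)(-0.25) = 0.8125
  C_12 = −[(-0.30)(1.00) − (-0.35)(-0.05)] = 0.3175
  C_13 = (-0.30)(-0.25) − (0.90)(-0.05) = 0.1200
  C_21 = −[(-0.10)(1.00) − (-0.15)(-0.25)] = 0.1375
  C_22 = (1.00)(1.00) − (-0.15)(-0.05) = 0.9925
  C_23 = −[(1.00)(-0.25) − (-0.10)(-0.05)] = 0.2550
  C_31 = (-0.10)(-0.35) − (-0.15)(0.90) = 0.1700
  C_32 = −[(1.00)(-0.35) − (-0.15)(-0.30)] = 0.3950
  C_33 = (1.00)(0.90) − (-0.10)(-0.30) = 0.8700
det(I−A) = Σ_j (I−A)_1j·C_1j = (1.00)(0.8125) + (-0.10)(0.3175) + (-0.15)(0.1200) = 0.76275
adj(I−A) = Cᵀ =
  [ 0.8125   0.1375   0.1700]
  [ 0.3175   0.9925   0.3950]
  [ 0.1200   0.2550   0.8700]
(I − A)⁻¹ = adj(I−A) / det(I−A) ≈
  [   1.0652     0.1803     0.2229]
  [   0.4163     1.3012     0.5179]
  [   0.1573     0.3343     1.1406]
x = (I − A)⁻¹ d = adj(I−A)·d / det(I−A), with det(I−A) = 0.76275:
  x_1 = (0.8125·250 + 0.1375·450 + 0.1700·575) / 0.76275 = 362.75 / 0.76275 ≈ 475.58
  x_2 = (0.3175·250 + 0.9925·450 + 0.3950·575) / 0.76275 = 753.125 / 0.76275 ≈ 987.38
  x_3 = (0.1200·250 + 0.2550·450 + 0.8700·575) / 0.76275 = 645.00 / 0.76275 ≈ 845.62

x_3 = 845.62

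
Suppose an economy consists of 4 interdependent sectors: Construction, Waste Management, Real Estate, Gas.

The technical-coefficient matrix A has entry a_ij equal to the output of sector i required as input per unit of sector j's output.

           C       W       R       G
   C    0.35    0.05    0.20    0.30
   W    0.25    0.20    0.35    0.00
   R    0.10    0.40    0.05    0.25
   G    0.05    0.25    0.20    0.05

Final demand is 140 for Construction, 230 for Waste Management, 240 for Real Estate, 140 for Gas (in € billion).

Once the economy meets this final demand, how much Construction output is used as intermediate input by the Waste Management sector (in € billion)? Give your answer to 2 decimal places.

I − A =
  [   0.65    -0.05    -0.20    -0.30]
  [  -0.25     0.80    -0.35     0.00]
  [  -0.10    -0.40     0.95    -0.25]
  [  -0.05    -0.25    -0.20     0.95]
Compute the cofactors C_ij = (−1)^(i+j)·(3×3 minor ij) of I−A; the adjugate is their transpose:
adj(I−A) = Cᵀ =
  [ 0.527125   0.226375   0.242875   0.230375]
  [ 0.250750   0.512375   0.273375   0.151125]
  [ 0.196625   0.294500   0.451375   0.180875]
  [ 0.135125   0.208750   0.179750   0.353375]
det(I−A) = Σ_j (I−A)_1j·C_1j = (0.65)(0.527125) + (-0.05)(0.250750) + (-0.20)(0.196625) + (-0.30)(0.135125) = 0.25023125
(I − A)⁻¹ = adj(I−A) / det(I−A) ≈
  [   2.1066     0.9047     0.9706     0.9206]
  [   1.0021     2.0476     1.0925     0.6039]
  [   0.7858     1.1769     1.8038     0.7228]
  [   0.5400     0.8342     0.7183     1.4122]
First solve x = (I − A)⁻¹ d = adj(I−A)·d / det(I−A); in particular x_W = (0.250750·140 + 0.512375·230 + 0.273375·240 + 0.151125·140) / 0.25023125 = 239.71875 / 0.25023125 ≈ 957.9889.
Intermediate flow from C to W: z_CW = a_CW · x_W = 0.05 × 239.71875 / 0.25023125 = 11.9859375 / 0.25023125 ≈ 47.90.

z_CW = 47.90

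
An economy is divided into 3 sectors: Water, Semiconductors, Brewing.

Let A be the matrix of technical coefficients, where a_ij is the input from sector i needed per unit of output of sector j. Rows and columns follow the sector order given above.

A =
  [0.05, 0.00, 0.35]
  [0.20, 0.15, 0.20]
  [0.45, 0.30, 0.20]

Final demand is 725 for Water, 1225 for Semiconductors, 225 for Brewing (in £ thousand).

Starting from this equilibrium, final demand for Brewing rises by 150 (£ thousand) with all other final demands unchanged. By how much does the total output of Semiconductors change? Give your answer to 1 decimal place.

I − A =
  [   0.95     0.00    -0.35]
  [  -0.20     0.85    -0.20]
  [  -0.45    -0.30     0.80]
Cofactors of I−A, C_ij = (−1)^(i+j)·(minor ij) (rows/columns in the sector order above):
  C_11 = (0.85)(0.80) − (-0.20)(-0.30) = 0.6200
  C_12 = −[(-0.20)(0.80) − (-0.20)(-0.45)] = 0.2500
  C_13 = (-0.20)(-0.30) − (0.85)(-0.45) = 0.4425
  C_21 = −[(0.00)(0.80) − (-0.35)(-0.30)] = 0.1050
  C_22 = (0.95)(0.80) − (-0.35)(-0.45) = 0.6025
  C_23 = −[(0.95)(-0.30) − (0.00)(-0.45)] = 0.2850
  C_31 = (0.00)(-0.20) − (-0.35)(0.85) = 0.2975
  C_32 = −[(0.95)(-0.20) − (-0.35)(-0.20)] = 0.2600
  C_33 = (0.95)(0.85) − (0.00)(-0.20) = 0.8075
det(I−A) = Σ_j (I−A)_1j·C_1j = (0.95)(0.6200) + (0.00)(0.2500) + (-0.35)(0.4425) = 0.434125
adj(I−A) = Cᵀ =
  [ 0.6200   0.1050   0.2975]
  [ 0.2500   0.6025   0.2600]
  [ 0.4425   0.2850   0.8075]
(I − A)⁻¹ = adj(I−A) / det(I−A) ≈
  [   1.4282     0.2419     0.6853]
  [   0.5759     1.3878     0.5989]
  [   1.0193     0.6565     1.8601]
Δx = (I − A)⁻¹ Δd with Δd having +150 in the Brewing component and 0 elsewhere.
So Δx_2 = L_23 · (+150), where L_23 = adj(I−A)_23 / det(I−A) = 0.2600 / 0.434125.
Δx_2 = 0.2600 × (+150) / 0.434125 = 39.00 / 0.434125 ≈ 89.8.

Δx_2 = 89.8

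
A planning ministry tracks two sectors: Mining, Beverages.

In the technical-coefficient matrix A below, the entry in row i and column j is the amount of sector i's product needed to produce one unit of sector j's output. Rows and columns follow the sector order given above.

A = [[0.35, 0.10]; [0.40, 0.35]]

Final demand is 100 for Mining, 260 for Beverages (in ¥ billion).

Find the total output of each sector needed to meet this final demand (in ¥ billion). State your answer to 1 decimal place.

x_1 = 237.9, x_2 = 546.4

I − A =
  [   0.65    -0.10]
  [  -0.40     0.65]
det(I−A) = (0.65)(0.65) − (-0.10)(-0.40) = 0.3825
adj(I−A) = [[0.65, 0.10], [0.40, 0.65]]
(I − A)⁻¹ = adj(I−A) / det(I−A) ≈
  [   1.6993     0.2614]
  [   1.0458     1.6993]
x = (I − A)⁻¹ d = adj(I−A)·d / det(I−A), with det(I−A) = 0.3825:
  x_1 = (0.65·100 + 0.10·260) / 0.3825 = 91.00 / 0.3825 ≈ 237.9
  x_2 = (0.40·100 + 0.65·260) / 0.3825 = 209.00 / 0.3825 ≈ 546.4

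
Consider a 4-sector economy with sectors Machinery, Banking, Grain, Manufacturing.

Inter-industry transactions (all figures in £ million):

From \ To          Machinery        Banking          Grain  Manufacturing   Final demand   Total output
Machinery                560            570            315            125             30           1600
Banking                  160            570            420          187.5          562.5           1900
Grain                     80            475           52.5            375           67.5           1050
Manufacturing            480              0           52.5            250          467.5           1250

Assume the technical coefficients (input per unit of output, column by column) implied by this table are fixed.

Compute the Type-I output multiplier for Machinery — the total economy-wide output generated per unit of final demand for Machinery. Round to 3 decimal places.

m_1 = 4.996

Technical coefficients a_ij = z_ij / X_j:
  a_11 = 560/1600 = 0.35, a_21 = 160/1600 = 0.10, a_31 = 80/1600 = 0.05, a_41 = 480/1600 = 0.30
  a_12 = 570/1900 = 0.30, a_22 = 570/1900 = 0.30, a_32 = 475/1900 = 0.25, a_42 = 0/1900 = 0.00
  a_13 = 315/1050 = 0.30, a_23 = 420/1050 = 0.40, a_33 = 52.5/1050 = 0.05, a_43 = 52.5/1050 = 0.05
  a_14 = 125/1250 = 0.10, a_24 = 187.5/1250 = 0.15, a_34 = 375/1250 = 0.30, a_44 = 250/1250 = 0.20
I − A =
  [   0.65    -0.30    -0.30    -0.10]
  [  -0.10     0.70    -0.40    -0.15]
  [  -0.05    -0.25     0.95    -0.30]
  [  -0.30     0.00    -0.05     0.80]
Compute the cofactors C_ij = (−1)^(i+j)·(3×3 minor ij) of I−A; the adjugate is their transpose:
adj(I−A) = Cᵀ =
  [ 0.439625   0.284750   0.269750   0.209500]
  [ 0.169625   0.416500   0.238875   0.188875]
  [ 0.122250   0.161500   0.305500   0.160125]
  [ 0.172500   0.116875   0.120250   0.314750]
det(I−A) = Σ_j (I−A)_1j·C_1j = (0.65)(0.439625) + (-0.30)(0.169625) + (-0.30)(0.122250) + (-0.10)(0.172500) = 0.18094375
(I − A)⁻¹ = adj(I−A) / det(I−A) ≈
  [   2.4296     1.5737     1.4908     1.1578]
  [   0.9374     2.3018     1.3202     1.0438]
  [   0.6756     0.8925     1.6884     0.8849]
  [   0.9533     0.6459     0.6646     1.7395]
The output multiplier for sector j is the column-j sum of the Leontief inverse (I − A)⁻¹ = adj(I−A) / det(I−A).
Column 1 of adj(I−A): (0.439625, 0.169625, 0.122250, 0.172500); det(I−A) = 0.18094375.
m_1 = (0.439625 + 0.169625 + 0.122250 + 0.172500) / 0.18094375 = 0.904 / 0.18094375 ≈ 4.996.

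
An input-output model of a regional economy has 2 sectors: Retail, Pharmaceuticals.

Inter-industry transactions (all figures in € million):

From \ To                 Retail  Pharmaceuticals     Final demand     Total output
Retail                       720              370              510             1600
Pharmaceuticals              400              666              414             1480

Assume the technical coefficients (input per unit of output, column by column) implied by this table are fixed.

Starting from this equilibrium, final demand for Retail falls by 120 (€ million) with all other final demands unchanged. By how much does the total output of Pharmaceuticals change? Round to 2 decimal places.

Δx_P = -125.00

Technical coefficients a_ij = z_ij / X_j:
  a_RR = 720/1600 = 0.45, a_PR = 400/1600 = 0.25
  a_RP = 370/1480 = 0.25, a_PP = 666/1480 = 0.45
I − A =
  [   0.55    -0.25]
  [  -0.25     0.55]
det(I−A) = (0.55)(0.55) − (-0.25)(-0.25) = 0.2400
adj(I−A) = [[0.55, 0.25], [0.25, 0.55]]
(I − A)⁻¹ = adj(I−A) / det(I−A) ≈
  [   2.2917     1.0417]
  [   1.0417     2.2917]
Δx = (I − A)⁻¹ Δd with Δd having -120 in the Retail component and 0 elsewhere.
So Δx_P = L_PR · (-120), where L_PR = adj(I−A)_PR / det(I−A) = 0.25 / 0.2400.
Δx_P = 0.25 × (-120) / 0.2400 = -30.00 / 0.2400 = -125.00.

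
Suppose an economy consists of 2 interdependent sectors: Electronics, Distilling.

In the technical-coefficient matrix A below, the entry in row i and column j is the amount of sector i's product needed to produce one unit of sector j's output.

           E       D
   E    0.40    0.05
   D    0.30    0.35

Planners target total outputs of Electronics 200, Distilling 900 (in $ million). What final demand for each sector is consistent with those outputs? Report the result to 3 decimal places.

d_E = 75.000, d_D = 525.000

I − A =
  [   0.60    -0.05]
  [  -0.30     0.65]
d = (I − A) x:
  d_E = (+0.60)·200 + (-0.05)·900 = 75.000
  d_D = (-0.30)·200 + (+0.65)·900 = 525.000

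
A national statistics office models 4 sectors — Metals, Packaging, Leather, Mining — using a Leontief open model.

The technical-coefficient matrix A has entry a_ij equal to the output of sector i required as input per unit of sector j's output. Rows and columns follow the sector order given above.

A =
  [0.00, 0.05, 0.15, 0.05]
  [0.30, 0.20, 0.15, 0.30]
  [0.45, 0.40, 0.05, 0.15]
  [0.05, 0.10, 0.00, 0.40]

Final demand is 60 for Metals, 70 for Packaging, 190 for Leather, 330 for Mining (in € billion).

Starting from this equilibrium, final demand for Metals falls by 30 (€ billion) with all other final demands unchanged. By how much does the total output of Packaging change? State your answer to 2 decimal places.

I − A =
  [   1.00    -0.05    -0.15    -0.05]
  [  -0.30     0.80    -0.15    -0.30]
  [  -0.45    -0.40     0.95    -0.15]
  [  -0.05    -0.10     0.00     0.60]
Compute the cofactors C_ij = (−1)^(i+j)·(3×3 minor ij) of I−A; the adjugate is their transpose:
adj(I−A) = Cᵀ =
  [ 0.389250   0.071500   0.072750   0.086375]
  [ 0.226875   0.526000   0.118875   0.311625]
  [ 0.291000   0.270125   0.436750   0.268500]
  [ 0.070250   0.093625   0.025875   0.610375]
det(I−A) = Σ_j (I−A)_1j·C_1j = (1.00)(0.389250) + (-0.05)(0.226875) + (-0.15)(0.291000) + (-0.05)(0.070250) = 0.33074375
(I − A)⁻¹ = adj(I−A) / det(I−A) ≈
  [   1.1769     0.2162     0.2200     0.2612]
  [   0.6860     1.5904     0.3594     0.9422]
  [   0.8798     0.8167     1.3205     0.8118]
  [   0.2124     0.2831     0.0782     1.8455]
Δx = (I − A)⁻¹ Δd with Δd having -30 in the Metals component and 0 elsewhere.
So Δx_2 = L_21 · (-30), where L_21 = adj(I−A)_21 / det(I−A) = 0.226875 / 0.33074375.
Δx_2 = 0.226875 × (-30) / 0.33074375 = -6.80625 / 0.33074375 ≈ -20.58.

Δx_2 = -20.58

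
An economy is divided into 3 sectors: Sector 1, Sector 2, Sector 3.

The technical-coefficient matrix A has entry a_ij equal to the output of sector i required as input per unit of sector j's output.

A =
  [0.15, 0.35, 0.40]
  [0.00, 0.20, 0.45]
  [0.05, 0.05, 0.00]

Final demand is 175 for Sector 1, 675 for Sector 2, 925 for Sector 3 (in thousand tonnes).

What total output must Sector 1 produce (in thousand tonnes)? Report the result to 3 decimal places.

x_1 = 1299.058

I − A =
  [   0.85    -0.35    -0.40]
  [   0.00     0.80    -0.45]
  [  -0.05    -0.05     1.00]
Cofactors of I−A, C_ij = (−1)^(i+j)·(minor ij) (rows/columns in the sector order above):
  C_11 = (0.80)(1.00) − (-0.45)(-0.05) = 0.7775
  C_12 = −[(0.00)(1.00) − (-0.45)(-0.05)] = 0.0225
  C_13 = (0.00)(-0.05) − (0.80)(-0.05) = 0.0400
  C_21 = −[(-0.35)(1.00) − (-0.40)(-0.05)] = 0.3700
  C_22 = (0.85)(1.00) − (-0.40)(-0.05) = 0.8300
  C_23 = −[(0.85)(-0.05) − (-0.35)(-0.05)] = 0.0600
  C_31 = (-0.35)(-0.45) − (-0.40)(0.80) = 0.4775
  C_32 = −[(0.85)(-0.45) − (-0.40)(0.00)] = 0.3825
  C_33 = (0.85)(0.80) − (-0.35)(0.00) = 0.6800
det(I−A) = Σ_j (I−A)_1j·C_1j = (0.85)(0.7775) + (-0.35)(0.0225) + (-0.40)(0.0400) = 0.6370
adj(I−A) = Cᵀ =
  [ 0.7775   0.3700   0.4775]
  [ 0.0225   0.8300   0.3825]
  [ 0.0400   0.0600   0.6800]
(I − A)⁻¹ = adj(I−A) / det(I−A) ≈
  [   1.2206     0.5808     0.7496]
  [   0.0353     1.3030     0.6005]
  [   0.0628     0.0942     1.0675]
x = (I − A)⁻¹ d = adj(I−A)·d / det(I−A), with det(I−A) = 0.6370:
  x_1 = (0.7775·175 + 0.3700·675 + 0.4775·925) / 0.6370 = 827.50 / 0.6370 ≈ 1299.058
  x_2 = (0.0225·175 + 0.8300·675 + 0.3825·925) / 0.6370 = 918.00 / 0.6370 ≈ 1441.130
  x_3 = (0.0400·175 + 0.0600·675 + 0.6800·925) / 0.6370 = 676.50 / 0.6370 ≈ 1062.009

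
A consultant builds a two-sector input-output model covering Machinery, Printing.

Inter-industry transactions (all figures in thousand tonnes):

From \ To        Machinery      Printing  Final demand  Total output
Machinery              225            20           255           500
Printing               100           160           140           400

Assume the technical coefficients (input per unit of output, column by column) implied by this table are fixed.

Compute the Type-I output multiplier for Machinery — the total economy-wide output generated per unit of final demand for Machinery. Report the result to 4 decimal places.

m_M = 2.5000

Technical coefficients a_ij = z_ij / X_j:
  a_MM = 225/500 = 0.45, a_PM = 100/500 = 0.20
  a_MP = 20/400 = 0.05, a_PP = 160/400 = 0.40
I − A =
  [   0.55    -0.05]
  [  -0.20     0.60]
det(I−A) = (0.55)(0.60) − (-0.05)(-0.20) = 0.3200
adj(I−A) = [[0.60, 0.05], [0.20, 0.55]]
(I − A)⁻¹ = adj(I−A) / det(I−A) ≈
  [   1.87500     0.15625]
  [   0.62500     1.71875]
The output multiplier for sector j is the column-j sum of the Leontief inverse (I − A)⁻¹ = adj(I−A) / det(I−A).
Column M of adj(I−A): (0.60, 0.20); det(I−A) = 0.3200.
m_M = (0.60 + 0.20) / 0.3200 = 0.80 / 0.3200 = 2.5000.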